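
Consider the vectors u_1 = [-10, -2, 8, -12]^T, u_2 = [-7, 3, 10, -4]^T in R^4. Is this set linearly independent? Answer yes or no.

Form the matrix with these vectors as rows and row reduce.
R2 ← R2 − (7/10)·R1: [0, 22/5, 22/5, 22/5]
2 nonzero rows, so the 2 vectors span a space of dimension 2.
Since 2 = 2, the vectors are linearly independent.

yes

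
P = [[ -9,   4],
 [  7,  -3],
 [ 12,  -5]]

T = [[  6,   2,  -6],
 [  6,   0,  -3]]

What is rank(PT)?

First compute PT:
[[-30, -18,  42],
 [ 24,  14, -33],
 [ 42,  24, -57]]
Now row reduce the product.
R2 ← R2 + (4/5)·R1: [0, -2/5, 3/5]
R3 ← R3 + (7/5)·R1: [0, -6/5, 9/5]
R3 ← R3 − (3)·R2: [0, 0, 0]
2 nonzero rows, so rank(PT) = 2.

2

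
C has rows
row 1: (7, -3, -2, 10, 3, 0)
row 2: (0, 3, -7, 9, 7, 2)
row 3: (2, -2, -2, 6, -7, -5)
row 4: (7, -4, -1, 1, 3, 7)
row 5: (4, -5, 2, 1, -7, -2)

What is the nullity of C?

Row reduce to echelon form.
R3 ← R3 − (2/7)·R1: [0, -8/7, -10/7, 22/7, -55/7, -5]
R4 ← R4 − R1: [0, -1, 1, -9, 0, 7]
R5 ← R5 − (4/7)·R1: [0, -23/7, 22/7, -33/7, -61/7, -2]
R3 ← R3 + (8/21)·R2: [0, 0, -86/21, 46/7, -109/21, -89/21]
R4 ← R4 + (1/3)·R2: [0, 0, -4/3, -6, 7/3, 23/3]
R5 ← R5 + (23/21)·R2: [0, 0, -95/21, 36/7, -22/21, 4/21]
R4 ← R4 − (14/43)·R3: [0, 0, 0, -350/43, 173/43, 389/43]
R5 ← R5 − (95/86)·R3: [0, 0, 0, -91/43, 403/86, 419/86]
R5 ← R5 − (13/50)·R4: [0, 0, 0, 0, 91/25, 63/25]
5 nonzero rows, so rank(C) = 5.
C has 6 columns; by rank–nullity, nullity = 6 − 5 = 1.

1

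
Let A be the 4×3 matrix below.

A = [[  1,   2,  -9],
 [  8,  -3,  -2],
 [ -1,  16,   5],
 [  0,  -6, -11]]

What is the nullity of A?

0

Row reduce to echelon form.
R2 ← R2 − (8)·R1: [0, -19, 70]
R3 ← R3 + R1: [0, 18, -4]
R3 ← R3 + (18/19)·R2: [0, 0, 1184/19]
R4 ← R4 − (6/19)·R2: [0, 0, -629/19]
R4 ← R4 + (17/32)·R3: [0, 0, 0]
3 nonzero rows, so rank(A) = 3.
A has 3 columns; by rank–nullity, nullity = 3 − 3 = 0.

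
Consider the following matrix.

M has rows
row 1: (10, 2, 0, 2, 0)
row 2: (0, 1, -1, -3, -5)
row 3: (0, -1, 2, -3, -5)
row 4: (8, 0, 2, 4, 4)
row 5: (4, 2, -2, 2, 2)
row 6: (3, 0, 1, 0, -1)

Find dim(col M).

3

Row reduce to echelon form.
R4 ← R4 − (4/5)·R1: [0, -8/5, 2, 12/5, 4]
R5 ← R5 − (2/5)·R1: [0, 6/5, -2, 6/5, 2]
R6 ← R6 − (3/10)·R1: [0, -3/5, 1, -3/5, -1]
R3 ← R3 + R2: [0, 0, 1, -6, -10]
R4 ← R4 + (8/5)·R2: [0, 0, 2/5, -12/5, -4]
R5 ← R5 − (6/5)·R2: [0, 0, -4/5, 24/5, 8]
R6 ← R6 + (3/5)·R2: [0, 0, 2/5, -12/5, -4]
R4 ← R4 − (2/5)·R3: [0, 0, 0, 0, 0]
R5 ← R5 + (4/5)·R3: [0, 0, 0, 0, 0]
R6 ← R6 − (2/5)·R3: [0, 0, 0, 0, 0]
Echelon form has 3 nonzero rows, so rank(M) = 3.
The column space has dimension equal to the rank: 3.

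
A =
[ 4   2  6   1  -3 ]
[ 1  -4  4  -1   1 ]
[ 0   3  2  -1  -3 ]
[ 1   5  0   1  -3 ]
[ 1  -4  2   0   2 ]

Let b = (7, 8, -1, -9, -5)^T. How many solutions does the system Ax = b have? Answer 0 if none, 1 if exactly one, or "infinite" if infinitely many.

0

Row reduce the augmented matrix [A | b].
R2 ← R2 − (1/4)·R1: [0, -9/2, 5/2, -5/4, 7/4, 25/4]
R4 ← R4 − (1/4)·R1: [0, 9/2, -3/2, 3/4, -9/4, -43/4]
R5 ← R5 − (1/4)·R1: [0, -9/2, 1/2, -1/4, 11/4, -27/4]
R3 ← R3 + (2/3)·R2: [0, 0, 11/3, -11/6, -11/6, 19/6]
R4 ← R4 + R2: [0, 0, 1, -1/2, -1/2, -9/2]
R5 ← R5 − R2: [0, 0, -2, 1, 1, -13]
R4 ← R4 − (3/11)·R3: [0, 0, 0, 0, 0, -59/11]
R5 ← R5 + (6/11)·R3: [0, 0, 0, 0, 0, -124/11]
R5 ← R5 − (124/59)·R4: [0, 0, 0, 0, 0, 0]
The echelon form has 4 nonzero rows; the last pivot sits in the augmented column, so rank(A) = 3 but rank([A|b]) = 4.
Since the ranks differ, the system is inconsistent.
It has no solutions.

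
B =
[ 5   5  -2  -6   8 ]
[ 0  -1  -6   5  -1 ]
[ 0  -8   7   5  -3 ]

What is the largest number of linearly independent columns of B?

3

Row reduce to echelon form.
R3 ← R3 − (8)·R2: [0, 0, 55, -35, 5]
Echelon form has 3 nonzero rows, so rank(B) = 3.
The rank gives the maximum number of linearly independent columns: 3.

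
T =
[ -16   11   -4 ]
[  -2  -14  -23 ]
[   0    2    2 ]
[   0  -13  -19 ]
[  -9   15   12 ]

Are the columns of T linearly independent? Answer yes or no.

Row reduce T to echelon form.
R2 ← R2 − (1/8)·R1: [0, -123/8, -45/2]
R5 ← R5 − (9/16)·R1: [0, 141/16, 57/4]
R3 ← R3 + (16/123)·R2: [0, 0, -38/41]
R4 ← R4 − (104/123)·R2: [0, 0, 1/41]
R5 ← R5 + (47/82)·R2: [0, 0, 111/82]
R4 ← R4 + (1/38)·R3: [0, 0, 0]
R5 ← R5 + (111/76)·R3: [0, 0, 0]
3 pivots among 3 columns.
Every column is a pivot column, so the columns are linearly independent.

yes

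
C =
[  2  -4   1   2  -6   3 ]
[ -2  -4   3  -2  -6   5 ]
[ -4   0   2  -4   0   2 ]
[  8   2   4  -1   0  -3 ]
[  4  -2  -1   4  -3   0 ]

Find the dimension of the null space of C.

3

Row reduce to echelon form.
R2 ← R2 + R1: [0, -8, 4, 0, -12, 8]
R3 ← R3 + (2)·R1: [0, -8, 4, 0, -12, 8]
R4 ← R4 − (4)·R1: [0, 18, 0, -9, 24, -15]
R5 ← R5 − (2)·R1: [0, 6, -3, 0, 9, -6]
R3 ← R3 − R2: [0, 0, 0, 0, 0, 0]
R4 ← R4 + (9/4)·R2: [0, 0, 9, -9, -3, 3]
R5 ← R5 + (3/4)·R2: [0, 0, 0, 0, 0, 0]
Swap R3 ↔ R4
3 nonzero rows, so rank(C) = 3.
C has 6 columns; by rank–nullity, nullity = 6 − 3 = 3.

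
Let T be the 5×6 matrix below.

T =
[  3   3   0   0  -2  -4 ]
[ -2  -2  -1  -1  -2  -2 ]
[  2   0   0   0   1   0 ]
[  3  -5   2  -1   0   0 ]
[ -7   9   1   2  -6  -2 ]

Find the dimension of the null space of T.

Row reduce to echelon form.
R2 ← R2 + (2/3)·R1: [0, 0, -1, -1, -10/3, -14/3]
R3 ← R3 − (2/3)·R1: [0, -2, 0, 0, 7/3, 8/3]
R4 ← R4 − R1: [0, -8, 2, -1, 2, 4]
R5 ← R5 + (7/3)·R1: [0, 16, 1, 2, -32/3, -34/3]
Swap R2 ↔ R3
R4 ← R4 − (4)·R2: [0, 0, 2, -1, -22/3, -20/3]
R5 ← R5 + (8)·R2: [0, 0, 1, 2, 8, 10]
R4 ← R4 + (2)·R3: [0, 0, 0, -3, -14, -16]
R5 ← R5 + R3: [0, 0, 0, 1, 14/3, 16/3]
R5 ← R5 + (1/3)·R4: [0, 0, 0, 0, 0, 0]
4 nonzero rows, so rank(T) = 4.
T has 6 columns; by rank–nullity, nullity = 6 − 4 = 2.

2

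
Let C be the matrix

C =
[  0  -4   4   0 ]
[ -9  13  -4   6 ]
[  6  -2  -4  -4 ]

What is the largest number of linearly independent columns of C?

Row reduce to echelon form.
Swap R1 ↔ R2
R3 ← R3 + (2/3)·R1: [0, 20/3, -20/3, 0]
R3 ← R3 + (5/3)·R2: [0, 0, 0, 0]
Echelon form has 2 nonzero rows, so rank(C) = 2.
The rank gives the maximum number of linearly independent columns: 2.

2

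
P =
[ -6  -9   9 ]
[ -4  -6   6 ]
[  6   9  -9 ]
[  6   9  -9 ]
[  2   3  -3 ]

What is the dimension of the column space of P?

Row reduce to echelon form.
R2 ← R2 − (2/3)·R1: [0, 0, 0]
R3 ← R3 + R1: [0, 0, 0]
R4 ← R4 + R1: [0, 0, 0]
R5 ← R5 + (1/3)·R1: [0, 0, 0]
Echelon form has 1 nonzero row, so rank(P) = 1.
The column space has dimension equal to the rank: 1.

1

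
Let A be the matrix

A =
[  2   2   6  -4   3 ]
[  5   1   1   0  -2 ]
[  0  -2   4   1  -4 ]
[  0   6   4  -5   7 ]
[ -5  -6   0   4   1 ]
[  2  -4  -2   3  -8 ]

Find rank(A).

Row reduce to echelon form.
R2 ← R2 − (5/2)·R1: [0, -4, -14, 10, -19/2]
R5 ← R5 + (5/2)·R1: [0, -1, 15, -6, 17/2]
R6 ← R6 − R1: [0, -6, -8, 7, -11]
R3 ← R3 − (1/2)·R2: [0, 0, 11, -4, 3/4]
R4 ← R4 + (3/2)·R2: [0, 0, -17, 10, -29/4]
R5 ← R5 − (1/4)·R2: [0, 0, 37/2, -17/2, 87/8]
R6 ← R6 − (3/2)·R2: [0, 0, 13, -8, 13/4]
R4 ← R4 + (17/11)·R3: [0, 0, 0, 42/11, -67/11]
R5 ← R5 − (37/22)·R3: [0, 0, 0, -39/22, 423/44]
R6 ← R6 − (13/11)·R3: [0, 0, 0, -36/11, 26/11]
R5 ← R5 + (13/28)·R4: [0, 0, 0, 0, 95/14]
R6 ← R6 + (6/7)·R4: [0, 0, 0, 0, -20/7]
R6 ← R6 + (8/19)·R5: [0, 0, 0, 0, 0]
Echelon form has 5 nonzero rows, so rank(A) = 5.

5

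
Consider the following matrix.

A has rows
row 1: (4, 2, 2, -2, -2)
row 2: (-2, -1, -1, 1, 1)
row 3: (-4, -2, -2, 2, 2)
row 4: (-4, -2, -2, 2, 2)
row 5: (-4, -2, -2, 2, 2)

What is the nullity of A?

Row reduce to echelon form.
R2 ← R2 + (1/2)·R1: [0, 0, 0, 0, 0]
R3 ← R3 + R1: [0, 0, 0, 0, 0]
R4 ← R4 + R1: [0, 0, 0, 0, 0]
R5 ← R5 + R1: [0, 0, 0, 0, 0]
1 nonzero row, so rank(A) = 1.
A has 5 columns; by rank–nullity, nullity = 5 − 1 = 4.

4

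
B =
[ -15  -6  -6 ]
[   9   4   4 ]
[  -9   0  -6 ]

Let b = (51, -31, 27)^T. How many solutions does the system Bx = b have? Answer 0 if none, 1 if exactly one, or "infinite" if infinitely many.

1

Row reduce the augmented matrix [B | b].
R2 ← R2 + (3/5)·R1: [0, 2/5, 2/5, -2/5]
R3 ← R3 − (3/5)·R1: [0, 18/5, -12/5, -18/5]
R3 ← R3 − (9)·R2: [0, 0, -6, 0]
The echelon form has 3 nonzero rows, and every pivot lies in the first 3 columns, so rank(B) = rank([B|b]) = 3.
The system is consistent.
rank = 3 = number of unknowns, so the solution is unique.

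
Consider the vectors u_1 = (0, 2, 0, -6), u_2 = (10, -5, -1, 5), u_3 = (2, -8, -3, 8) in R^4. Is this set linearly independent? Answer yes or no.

yes

Form the matrix with these vectors as rows and row reduce.
Swap R1 ↔ R2
R3 ← R3 − (1/5)·R1: [0, -7, -14/5, 7]
R3 ← R3 + (7/2)·R2: [0, 0, -14/5, -14]
3 nonzero rows, so the 3 vectors span a space of dimension 3.
Since 3 = 3, the vectors are linearly independent.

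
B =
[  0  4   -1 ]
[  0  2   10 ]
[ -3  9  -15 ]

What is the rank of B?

Row reduce to echelon form.
Swap R1 ↔ R3
R3 ← R3 − (2)·R2: [0, 0, -21]
Echelon form has 3 nonzero rows, so rank(B) = 3.

3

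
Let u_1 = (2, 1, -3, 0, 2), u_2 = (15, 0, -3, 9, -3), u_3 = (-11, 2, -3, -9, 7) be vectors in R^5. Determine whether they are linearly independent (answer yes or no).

no

Form the matrix with these vectors as rows and row reduce.
R2 ← R2 − (15/2)·R1: [0, -15/2, 39/2, 9, -18]
R3 ← R3 + (11/2)·R1: [0, 15/2, -39/2, -9, 18]
R3 ← R3 + R2: [0, 0, 0, 0, 0]
2 nonzero rows, so the 3 vectors span a space of dimension 2.
Since 2 < 3, the vectors are linearly dependent.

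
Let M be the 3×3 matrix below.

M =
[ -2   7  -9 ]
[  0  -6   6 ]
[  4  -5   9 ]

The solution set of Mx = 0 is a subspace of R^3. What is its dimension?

Row reduce to echelon form.
R3 ← R3 + (2)·R1: [0, 9, -9]
R3 ← R3 + (3/2)·R2: [0, 0, 0]
2 nonzero rows, so rank(M) = 2.
M has 3 columns; by rank–nullity, nullity = 3 − 2 = 1.

1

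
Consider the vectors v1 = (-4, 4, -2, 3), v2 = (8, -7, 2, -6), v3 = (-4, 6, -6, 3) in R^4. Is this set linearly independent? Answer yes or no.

no

Form the matrix with these vectors as rows and row reduce.
R2 ← R2 + (2)·R1: [0, 1, -2, 0]
R3 ← R3 − R1: [0, 2, -4, 0]
R3 ← R3 − (2)·R2: [0, 0, 0, 0]
2 nonzero rows, so the 3 vectors span a space of dimension 2.
Since 2 < 3, the vectors are linearly dependent.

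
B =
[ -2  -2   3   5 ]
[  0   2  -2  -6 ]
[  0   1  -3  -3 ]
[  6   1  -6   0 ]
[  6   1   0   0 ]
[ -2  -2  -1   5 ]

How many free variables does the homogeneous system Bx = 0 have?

Row reduce to echelon form.
R4 ← R4 + (3)·R1: [0, -5, 3, 15]
R5 ← R5 + (3)·R1: [0, -5, 9, 15]
R6 ← R6 − R1: [0, 0, -4, 0]
R3 ← R3 − (1/2)·R2: [0, 0, -2, 0]
R4 ← R4 + (5/2)·R2: [0, 0, -2, 0]
R5 ← R5 + (5/2)·R2: [0, 0, 4, 0]
R4 ← R4 − R3: [0, 0, 0, 0]
R5 ← R5 + (2)·R3: [0, 0, 0, 0]
R6 ← R6 − (2)·R3: [0, 0, 0, 0]
3 nonzero rows, so rank(B) = 3.
B has 4 columns; by rank–nullity, nullity = 4 − 3 = 1.

1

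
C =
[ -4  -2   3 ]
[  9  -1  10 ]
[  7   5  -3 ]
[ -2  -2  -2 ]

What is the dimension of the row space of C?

3

Row reduce to echelon form.
R2 ← R2 + (9/4)·R1: [0, -11/2, 67/4]
R3 ← R3 + (7/4)·R1: [0, 3/2, 9/4]
R4 ← R4 − (1/2)·R1: [0, -1, -7/2]
R3 ← R3 + (3/11)·R2: [0, 0, 75/11]
R4 ← R4 − (2/11)·R2: [0, 0, -72/11]
R4 ← R4 + (24/25)·R3: [0, 0, 0]
Echelon form has 3 nonzero rows, so rank(C) = 3.
The row space has dimension equal to the rank: 3.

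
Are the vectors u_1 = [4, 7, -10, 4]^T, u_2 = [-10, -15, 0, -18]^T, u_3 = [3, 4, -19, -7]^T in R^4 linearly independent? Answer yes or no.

yes

Form the matrix with these vectors as rows and row reduce.
R2 ← R2 + (5/2)·R1: [0, 5/2, -25, -8]
R3 ← R3 − (3/4)·R1: [0, -5/4, -23/2, -10]
R3 ← R3 + (1/2)·R2: [0, 0, -24, -14]
3 nonzero rows, so the 3 vectors span a space of dimension 3.
Since 3 = 3, the vectors are linearly independent.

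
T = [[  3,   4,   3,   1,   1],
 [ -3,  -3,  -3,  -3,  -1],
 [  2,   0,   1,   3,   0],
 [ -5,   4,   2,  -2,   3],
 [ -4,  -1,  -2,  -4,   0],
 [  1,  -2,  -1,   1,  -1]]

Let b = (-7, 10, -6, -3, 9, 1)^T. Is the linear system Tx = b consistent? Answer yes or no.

Row reduce the augmented matrix [T | b].
R2 ← R2 + R1: [0, 1, 0, -2, 0, 3]
R3 ← R3 − (2/3)·R1: [0, -8/3, -1, 7/3, -2/3, -4/3]
R4 ← R4 + (5/3)·R1: [0, 32/3, 7, -1/3, 14/3, -44/3]
R5 ← R5 + (4/3)·R1: [0, 13/3, 2, -8/3, 4/3, -1/3]
R6 ← R6 − (1/3)·R1: [0, -10/3, -2, 2/3, -4/3, 10/3]
R3 ← R3 + (8/3)·R2: [0, 0, -1, -3, -2/3, 20/3]
R4 ← R4 − (32/3)·R2: [0, 0, 7, 21, 14/3, -140/3]
R5 ← R5 − (13/3)·R2: [0, 0, 2, 6, 4/3, -40/3]
R6 ← R6 + (10/3)·R2: [0, 0, -2, -6, -4/3, 40/3]
R4 ← R4 + (7)·R3: [0, 0, 0, 0, 0, 0]
R5 ← R5 + (2)·R3: [0, 0, 0, 0, 0, 0]
R6 ← R6 − (2)·R3: [0, 0, 0, 0, 0, 0]
The echelon form has 3 nonzero rows, and every pivot lies in the first 5 columns, so rank(T) = rank([T|b]) = 3.
The system is consistent.

yes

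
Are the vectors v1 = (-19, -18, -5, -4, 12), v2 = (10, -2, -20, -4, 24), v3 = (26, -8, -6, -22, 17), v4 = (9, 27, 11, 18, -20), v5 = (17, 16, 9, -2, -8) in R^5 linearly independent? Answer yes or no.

yes

Form the matrix with these vectors as rows and row reduce.
R2 ← R2 + (10/19)·R1: [0, -218/19, -430/19, -116/19, 576/19]
R3 ← R3 + (26/19)·R1: [0, -620/19, -244/19, -522/19, 635/19]
R4 ← R4 + (9/19)·R1: [0, 351/19, 164/19, 306/19, -272/19]
R5 ← R5 + (17/19)·R1: [0, -2/19, 86/19, -106/19, 52/19]
R3 ← R3 − (310/109)·R2: [0, 0, 5616/109, -1102/109, -5755/109]
R4 ← R4 + (351/218)·R2: [0, 0, -3031/109, 684/109, 3760/109]
R5 ← R5 − (1/109)·R2: [0, 0, 516/109, -602/109, 268/109]
R4 ← R4 + (3031/5616)·R3: [0, 0, 0, 2299/2808, 33695/5616]
R5 ← R5 − (43/468)·R3: [0, 0, 0, -1075/234, 3421/468]
R5 ← R5 + (12900/2299)·R4: [0, 0, 0, 0, 94203/2299]
5 nonzero rows, so the 5 vectors span a space of dimension 5.
Since 5 = 5, the vectors are linearly independent.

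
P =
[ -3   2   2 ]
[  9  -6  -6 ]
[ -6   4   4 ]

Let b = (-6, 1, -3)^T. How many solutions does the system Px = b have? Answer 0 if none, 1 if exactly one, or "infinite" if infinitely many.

Row reduce the augmented matrix [P | b].
R2 ← R2 + (3)·R1: [0, 0, 0, -17]
R3 ← R3 − (2)·R1: [0, 0, 0, 9]
R3 ← R3 + (9/17)·R2: [0, 0, 0, 0]
The echelon form has 2 nonzero rows; the last pivot sits in the augmented column, so rank(P) = 1 but rank([P|b]) = 2.
Since the ranks differ, the system is inconsistent.
It has no solutions.

0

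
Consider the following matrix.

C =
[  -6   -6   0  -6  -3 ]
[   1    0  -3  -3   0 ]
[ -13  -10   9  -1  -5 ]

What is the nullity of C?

Row reduce to echelon form.
R2 ← R2 + (1/6)·R1: [0, -1, -3, -4, -1/2]
R3 ← R3 − (13/6)·R1: [0, 3, 9, 12, 3/2]
R3 ← R3 + (3)·R2: [0, 0, 0, 0, 0]
2 nonzero rows, so rank(C) = 2.
C has 5 columns; by rank–nullity, nullity = 5 − 2 = 3.

3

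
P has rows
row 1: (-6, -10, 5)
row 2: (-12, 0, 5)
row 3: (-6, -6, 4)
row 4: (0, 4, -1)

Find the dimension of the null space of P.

1

Row reduce to echelon form.
R2 ← R2 − (2)·R1: [0, 20, -5]
R3 ← R3 − R1: [0, 4, -1]
R3 ← R3 − (1/5)·R2: [0, 0, 0]
R4 ← R4 − (1/5)·R2: [0, 0, 0]
2 nonzero rows, so rank(P) = 2.
P has 3 columns; by rank–nullity, nullity = 3 − 2 = 1.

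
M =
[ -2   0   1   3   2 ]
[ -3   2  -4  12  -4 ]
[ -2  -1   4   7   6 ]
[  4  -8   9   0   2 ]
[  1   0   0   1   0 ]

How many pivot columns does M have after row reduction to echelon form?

4

Row reduce to echelon form.
R2 ← R2 − (3/2)·R1: [0, 2, -11/2, 15/2, -7]
R3 ← R3 − R1: [0, -1, 3, 4, 4]
R4 ← R4 + (2)·R1: [0, -8, 11, 6, 6]
R5 ← R5 + (1/2)·R1: [0, 0, 1/2, 5/2, 1]
R3 ← R3 + (1/2)·R2: [0, 0, 1/4, 31/4, 1/2]
R4 ← R4 + (4)·R2: [0, 0, -11, 36, -22]
R4 ← R4 + (44)·R3: [0, 0, 0, 377, 0]
R5 ← R5 − (2)·R3: [0, 0, 0, -13, 0]
R5 ← R5 + (1/29)·R4: [0, 0, 0, 0, 0]
Echelon form has 4 nonzero rows, so rank(M) = 4.
Each nonzero row contributes one pivot column: 4 pivot columns.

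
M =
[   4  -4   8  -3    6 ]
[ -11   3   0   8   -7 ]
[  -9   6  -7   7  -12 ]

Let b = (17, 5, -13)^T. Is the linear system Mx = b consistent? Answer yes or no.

yes

Row reduce the augmented matrix [M | b].
R2 ← R2 + (11/4)·R1: [0, -8, 22, -1/4, 19/2, 207/4]
R3 ← R3 + (9/4)·R1: [0, -3, 11, 1/4, 3/2, 101/4]
R3 ← R3 − (3/8)·R2: [0, 0, 11/4, 11/32, -33/16, 187/32]
The echelon form has 3 nonzero rows, and every pivot lies in the first 5 columns, so rank(M) = rank([M|b]) = 3.
The system is consistent.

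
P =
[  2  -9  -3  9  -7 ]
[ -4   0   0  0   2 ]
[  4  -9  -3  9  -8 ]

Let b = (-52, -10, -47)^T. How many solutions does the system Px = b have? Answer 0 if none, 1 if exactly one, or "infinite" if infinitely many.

infinite

Row reduce the augmented matrix [P | b].
R2 ← R2 + (2)·R1: [0, -18, -6, 18, -12, -114]
R3 ← R3 − (2)·R1: [0, 9, 3, -9, 6, 57]
R3 ← R3 + (1/2)·R2: [0, 0, 0, 0, 0, 0]
The echelon form has 2 nonzero rows, and every pivot lies in the first 5 columns, so rank(P) = rank([P|b]) = 2.
The system is consistent.
rank = 2 < 5 unknowns, so there are infinitely many solutions.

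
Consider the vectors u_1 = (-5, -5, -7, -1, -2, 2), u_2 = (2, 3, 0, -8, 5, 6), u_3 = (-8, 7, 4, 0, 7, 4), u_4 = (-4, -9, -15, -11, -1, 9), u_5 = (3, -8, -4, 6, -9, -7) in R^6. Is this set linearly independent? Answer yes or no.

no

Form the matrix with these vectors as rows and row reduce.
R2 ← R2 + (2/5)·R1: [0, 1, -14/5, -42/5, 21/5, 34/5]
R3 ← R3 − (8/5)·R1: [0, 15, 76/5, 8/5, 51/5, 4/5]
R4 ← R4 − (4/5)·R1: [0, -5, -47/5, -51/5, 3/5, 37/5]
R5 ← R5 + (3/5)·R1: [0, -11, -41/5, 27/5, -51/5, -29/5]
R3 ← R3 − (15)·R2: [0, 0, 286/5, 638/5, -264/5, -506/5]
R4 ← R4 + (5)·R2: [0, 0, -117/5, -261/5, 108/5, 207/5]
R5 ← R5 + (11)·R2: [0, 0, -39, -87, 36, 69]
R4 ← R4 + (9/22)·R3: [0, 0, 0, 0, 0, 0]
R5 ← R5 + (15/22)·R3: [0, 0, 0, 0, 0, 0]
3 nonzero rows, so the 5 vectors span a space of dimension 3.
Since 3 < 5, the vectors are linearly dependent.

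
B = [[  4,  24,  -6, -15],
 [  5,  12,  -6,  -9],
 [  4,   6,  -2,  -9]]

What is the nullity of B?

1

Row reduce to echelon form.
R2 ← R2 − (5/4)·R1: [0, -18, 3/2, 39/4]
R3 ← R3 − R1: [0, -18, 4, 6]
R3 ← R3 − R2: [0, 0, 5/2, -15/4]
3 nonzero rows, so rank(B) = 3.
B has 4 columns; by rank–nullity, nullity = 4 − 3 = 1.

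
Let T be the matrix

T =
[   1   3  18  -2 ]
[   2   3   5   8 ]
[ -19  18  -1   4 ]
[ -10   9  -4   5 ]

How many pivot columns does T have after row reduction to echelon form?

Row reduce to echelon form.
R2 ← R2 − (2)·R1: [0, -3, -31, 12]
R3 ← R3 + (19)·R1: [0, 75, 341, -34]
R4 ← R4 + (10)·R1: [0, 39, 176, -15]
R3 ← R3 + (25)·R2: [0, 0, -434, 266]
R4 ← R4 + (13)·R2: [0, 0, -227, 141]
R4 ← R4 − (227/434)·R3: [0, 0, 0, 58/31]
Echelon form has 4 nonzero rows, so rank(T) = 4.
Each nonzero row contributes one pivot column: 4 pivot columns.

4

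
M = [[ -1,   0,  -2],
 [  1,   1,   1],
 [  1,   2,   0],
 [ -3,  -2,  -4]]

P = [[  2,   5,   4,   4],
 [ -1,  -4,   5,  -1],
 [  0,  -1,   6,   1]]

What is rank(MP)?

First compute MP:
[[ -2,  -3, -16,  -6],
 [  1,   0,  15,   4],
 [  0,  -3,  14,   2],
 [ -4,  -3, -46, -14]]
Now row reduce the product.
R2 ← R2 + (1/2)·R1: [0, -3/2, 7, 1]
R4 ← R4 − (2)·R1: [0, 3, -14, -2]
R3 ← R3 − (2)·R2: [0, 0, 0, 0]
R4 ← R4 + (2)·R2: [0, 0, 0, 0]
2 nonzero rows, so rank(MP) = 2.

2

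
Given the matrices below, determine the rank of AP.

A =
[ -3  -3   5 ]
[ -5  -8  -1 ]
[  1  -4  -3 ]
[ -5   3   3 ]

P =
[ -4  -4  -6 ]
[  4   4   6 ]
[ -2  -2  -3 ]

First compute AP:
[[-10, -10, -15],
 [-10, -10, -15],
 [-14, -14, -21],
 [ 26,  26,  39]]
Now row reduce the product.
R2 ← R2 − R1: [0, 0, 0]
R3 ← R3 − (7/5)·R1: [0, 0, 0]
R4 ← R4 + (13/5)·R1: [0, 0, 0]
1 nonzero row, so rank(AP) = 1.

1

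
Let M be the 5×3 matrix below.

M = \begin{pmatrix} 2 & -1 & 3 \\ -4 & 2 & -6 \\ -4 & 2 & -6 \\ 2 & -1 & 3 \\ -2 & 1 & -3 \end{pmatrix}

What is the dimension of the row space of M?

Row reduce to echelon form.
R2 ← R2 + (2)·R1: [0, 0, 0]
R3 ← R3 + (2)·R1: [0, 0, 0]
R4 ← R4 − R1: [0, 0, 0]
R5 ← R5 + R1: [0, 0, 0]
Echelon form has 1 nonzero row, so rank(M) = 1.
The row space has dimension equal to the rank: 1.

1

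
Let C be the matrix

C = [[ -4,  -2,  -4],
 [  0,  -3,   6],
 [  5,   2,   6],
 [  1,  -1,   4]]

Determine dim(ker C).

1

Row reduce to echelon form.
R3 ← R3 + (5/4)·R1: [0, -1/2, 1]
R4 ← R4 + (1/4)·R1: [0, -3/2, 3]
R3 ← R3 − (1/6)·R2: [0, 0, 0]
R4 ← R4 − (1/2)·R2: [0, 0, 0]
2 nonzero rows, so rank(C) = 2.
C has 3 columns; by rank–nullity, nullity = 3 − 2 = 1.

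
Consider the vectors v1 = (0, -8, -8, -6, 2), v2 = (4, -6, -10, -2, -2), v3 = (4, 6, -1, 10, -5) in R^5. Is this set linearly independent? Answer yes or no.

Form the matrix with these vectors as rows and row reduce.
Swap R1 ↔ R2
R3 ← R3 − R1: [0, 12, 9, 12, -3]
R3 ← R3 + (3/2)·R2: [0, 0, -3, 3, 0]
3 nonzero rows, so the 3 vectors span a space of dimension 3.
Since 3 = 3, the vectors are linearly independent.

yes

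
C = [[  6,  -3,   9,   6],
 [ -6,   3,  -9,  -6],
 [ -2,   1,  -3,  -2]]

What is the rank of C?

1

Row reduce to echelon form.
R2 ← R2 + R1: [0, 0, 0, 0]
R3 ← R3 + (1/3)·R1: [0, 0, 0, 0]
Echelon form has 1 nonzero row, so rank(C) = 1.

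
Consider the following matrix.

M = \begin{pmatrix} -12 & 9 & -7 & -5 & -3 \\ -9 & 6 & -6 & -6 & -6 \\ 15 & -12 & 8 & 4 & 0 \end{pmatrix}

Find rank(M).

2

Row reduce to echelon form.
R2 ← R2 − (3/4)·R1: [0, -3/4, -3/4, -9/4, -15/4]
R3 ← R3 + (5/4)·R1: [0, -3/4, -3/4, -9/4, -15/4]
R3 ← R3 − R2: [0, 0, 0, 0, 0]
Echelon form has 2 nonzero rows, so rank(M) = 2.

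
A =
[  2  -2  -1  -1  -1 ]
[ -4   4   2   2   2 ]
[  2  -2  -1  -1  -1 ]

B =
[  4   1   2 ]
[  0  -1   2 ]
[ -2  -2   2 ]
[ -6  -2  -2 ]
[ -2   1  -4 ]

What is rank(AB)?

First compute AB:
[[ 18,   7,   4],
 [-36, -14,  -8],
 [ 18,   7,   4]]
Now row reduce the product.
R2 ← R2 + (2)·R1: [0, 0, 0]
R3 ← R3 − R1: [0, 0, 0]
1 nonzero row, so rank(AB) = 1.

1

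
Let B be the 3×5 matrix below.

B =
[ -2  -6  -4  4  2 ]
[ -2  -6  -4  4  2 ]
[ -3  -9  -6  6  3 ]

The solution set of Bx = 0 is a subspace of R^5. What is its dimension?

Row reduce to echelon form.
R2 ← R2 − R1: [0, 0, 0, 0, 0]
R3 ← R3 − (3/2)·R1: [0, 0, 0, 0, 0]
1 nonzero row, so rank(B) = 1.
B has 5 columns; by rank–nullity, nullity = 5 − 1 = 4.

4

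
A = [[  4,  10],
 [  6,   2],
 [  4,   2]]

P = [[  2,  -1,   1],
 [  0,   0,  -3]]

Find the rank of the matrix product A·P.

First compute AP:
[[  8,  -4, -26],
 [ 12,  -6,   0],
 [  8,  -4,  -2]]
Now row reduce the product.
R2 ← R2 − (3/2)·R1: [0, 0, 39]
R3 ← R3 − R1: [0, 0, 24]
R3 ← R3 − (8/13)·R2: [0, 0, 0]
2 nonzero rows, so rank(AP) = 2.

2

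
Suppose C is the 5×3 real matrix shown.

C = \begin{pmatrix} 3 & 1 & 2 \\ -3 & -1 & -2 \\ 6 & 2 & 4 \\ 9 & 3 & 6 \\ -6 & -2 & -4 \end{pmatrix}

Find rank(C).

Row reduce to echelon form.
R2 ← R2 + R1: [0, 0, 0]
R3 ← R3 − (2)·R1: [0, 0, 0]
R4 ← R4 − (3)·R1: [0, 0, 0]
R5 ← R5 + (2)·R1: [0, 0, 0]
Echelon form has 1 nonzero row, so rank(C) = 1.

1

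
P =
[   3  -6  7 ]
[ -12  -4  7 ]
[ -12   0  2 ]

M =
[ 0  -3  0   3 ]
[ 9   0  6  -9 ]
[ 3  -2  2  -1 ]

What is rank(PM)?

First compute PM:
[[-33, -23, -22,  56],
 [-15,  22, -10,  -7],
 [  6,  32,   4, -38]]
Now row reduce the product.
R2 ← R2 − (5/11)·R1: [0, 357/11, 0, -357/11]
R3 ← R3 + (2/11)·R1: [0, 306/11, 0, -306/11]
R3 ← R3 − (6/7)·R2: [0, 0, 0, 0]
2 nonzero rows, so rank(PM) = 2.

2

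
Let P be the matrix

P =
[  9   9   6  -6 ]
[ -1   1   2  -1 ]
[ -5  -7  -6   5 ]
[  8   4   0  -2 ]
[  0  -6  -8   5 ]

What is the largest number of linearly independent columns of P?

Row reduce to echelon form.
R2 ← R2 + (1/9)·R1: [0, 2, 8/3, -5/3]
R3 ← R3 + (5/9)·R1: [0, -2, -8/3, 5/3]
R4 ← R4 − (8/9)·R1: [0, -4, -16/3, 10/3]
R3 ← R3 + R2: [0, 0, 0, 0]
R4 ← R4 + (2)·R2: [0, 0, 0, 0]
R5 ← R5 + (3)·R2: [0, 0, 0, 0]
Echelon form has 2 nonzero rows, so rank(P) = 2.
The rank gives the maximum number of linearly independent columns: 2.

2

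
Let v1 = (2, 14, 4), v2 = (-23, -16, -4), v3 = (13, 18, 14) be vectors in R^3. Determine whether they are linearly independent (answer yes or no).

yes

Form the matrix with these vectors as rows and row reduce.
R2 ← R2 + (23/2)·R1: [0, 145, 42]
R3 ← R3 − (13/2)·R1: [0, -73, -12]
R3 ← R3 + (73/145)·R2: [0, 0, 1326/145]
3 nonzero rows, so the 3 vectors span a space of dimension 3.
Since 3 = 3, the vectors are linearly independent.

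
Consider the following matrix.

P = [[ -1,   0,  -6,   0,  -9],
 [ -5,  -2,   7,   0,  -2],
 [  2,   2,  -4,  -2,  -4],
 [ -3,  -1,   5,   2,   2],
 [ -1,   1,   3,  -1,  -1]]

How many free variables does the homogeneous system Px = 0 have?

Row reduce to echelon form.
R2 ← R2 − (5)·R1: [0, -2, 37, 0, 43]
R3 ← R3 + (2)·R1: [0, 2, -16, -2, -22]
R4 ← R4 − (3)·R1: [0, -1, 23, 2, 29]
R5 ← R5 − R1: [0, 1, 9, -1, 8]
R3 ← R3 + R2: [0, 0, 21, -2, 21]
R4 ← R4 − (1/2)·R2: [0, 0, 9/2, 2, 15/2]
R5 ← R5 + (1/2)·R2: [0, 0, 55/2, -1, 59/2]
R4 ← R4 − (3/14)·R3: [0, 0, 0, 17/7, 3]
R5 ← R5 − (55/42)·R3: [0, 0, 0, 34/21, 2]
R5 ← R5 − (2/3)·R4: [0, 0, 0, 0, 0]
4 nonzero rows, so rank(P) = 4.
P has 5 columns; by rank–nullity, nullity = 5 − 4 = 1.

1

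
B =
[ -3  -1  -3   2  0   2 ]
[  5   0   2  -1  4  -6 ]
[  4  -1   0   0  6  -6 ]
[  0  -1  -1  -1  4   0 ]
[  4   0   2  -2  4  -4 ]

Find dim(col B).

3

Row reduce to echelon form.
R2 ← R2 + (5/3)·R1: [0, -5/3, -3, 7/3, 4, -8/3]
R3 ← R3 + (4/3)·R1: [0, -7/3, -4, 8/3, 6, -10/3]
R5 ← R5 + (4/3)·R1: [0, -4/3, -2, 2/3, 4, -4/3]
R3 ← R3 − (7/5)·R2: [0, 0, 1/5, -3/5, 2/5, 2/5]
R4 ← R4 − (3/5)·R2: [0, 0, 4/5, -12/5, 8/5, 8/5]
R5 ← R5 − (4/5)·R2: [0, 0, 2/5, -6/5, 4/5, 4/5]
R4 ← R4 − (4)·R3: [0, 0, 0, 0, 0, 0]
R5 ← R5 − (2)·R3: [0, 0, 0, 0, 0, 0]
Echelon form has 3 nonzero rows, so rank(B) = 3.
The column space has dimension equal to the rank: 3.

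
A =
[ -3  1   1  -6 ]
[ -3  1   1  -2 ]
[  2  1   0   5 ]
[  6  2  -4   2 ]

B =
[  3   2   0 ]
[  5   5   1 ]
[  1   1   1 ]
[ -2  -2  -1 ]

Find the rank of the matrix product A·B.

3

First compute AB:
[[  9,  12,   8],
 [  1,   4,   4],
 [  1,  -1,  -4],
 [ 20,  14,  -4]]
Now row reduce the product.
R2 ← R2 − (1/9)·R1: [0, 8/3, 28/9]
R3 ← R3 − (1/9)·R1: [0, -7/3, -44/9]
R4 ← R4 − (20/9)·R1: [0, -38/3, -196/9]
R3 ← R3 + (7/8)·R2: [0, 0, -13/6]
R4 ← R4 + (19/4)·R2: [0, 0, -7]
R4 ← R4 − (42/13)·R3: [0, 0, 0]
3 nonzero rows, so rank(AB) = 3.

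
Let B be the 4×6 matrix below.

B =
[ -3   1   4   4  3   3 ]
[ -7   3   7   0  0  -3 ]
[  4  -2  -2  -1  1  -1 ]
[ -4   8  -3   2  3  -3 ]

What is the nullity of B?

Row reduce to echelon form.
R2 ← R2 − (7/3)·R1: [0, 2/3, -7/3, -28/3, -7, -10]
R3 ← R3 + (4/3)·R1: [0, -2/3, 10/3, 13/3, 5, 3]
R4 ← R4 − (4/3)·R1: [0, 20/3, -25/3, -10/3, -1, -7]
R3 ← R3 + R2: [0, 0, 1, -5, -2, -7]
R4 ← R4 − (10)·R2: [0, 0, 15, 90, 69, 93]
R4 ← R4 − (15)·R3: [0, 0, 0, 165, 99, 198]
4 nonzero rows, so rank(B) = 4.
B has 6 columns; by rank–nullity, nullity = 6 − 4 = 2.

2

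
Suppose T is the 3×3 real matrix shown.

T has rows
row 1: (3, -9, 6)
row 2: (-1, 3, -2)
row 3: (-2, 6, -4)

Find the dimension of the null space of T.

Row reduce to echelon form.
R2 ← R2 + (1/3)·R1: [0, 0, 0]
R3 ← R3 + (2/3)·R1: [0, 0, 0]
1 nonzero row, so rank(T) = 1.
T has 3 columns; by rank–nullity, nullity = 3 − 1 = 2.

2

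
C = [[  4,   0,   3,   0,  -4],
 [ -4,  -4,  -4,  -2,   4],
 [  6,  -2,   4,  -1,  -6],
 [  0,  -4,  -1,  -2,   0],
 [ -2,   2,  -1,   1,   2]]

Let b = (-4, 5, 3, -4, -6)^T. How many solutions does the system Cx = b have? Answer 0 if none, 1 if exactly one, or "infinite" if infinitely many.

0

Row reduce the augmented matrix [C | b].
R2 ← R2 + R1: [0, -4, -1, -2, 0, 1]
R3 ← R3 − (3/2)·R1: [0, -2, -1/2, -1, 0, 9]
R5 ← R5 + (1/2)·R1: [0, 2, 1/2, 1, 0, -8]
R3 ← R3 − (1/2)·R2: [0, 0, 0, 0, 0, 17/2]
R4 ← R4 − R2: [0, 0, 0, 0, 0, -5]
R5 ← R5 + (1/2)·R2: [0, 0, 0, 0, 0, -15/2]
R4 ← R4 + (10/17)·R3: [0, 0, 0, 0, 0, 0]
R5 ← R5 + (15/17)·R3: [0, 0, 0, 0, 0, 0]
The echelon form has 3 nonzero rows; the last pivot sits in the augmented column, so rank(C) = 2 but rank([C|b]) = 3.
Since the ranks differ, the system is inconsistent.
It has no solutions.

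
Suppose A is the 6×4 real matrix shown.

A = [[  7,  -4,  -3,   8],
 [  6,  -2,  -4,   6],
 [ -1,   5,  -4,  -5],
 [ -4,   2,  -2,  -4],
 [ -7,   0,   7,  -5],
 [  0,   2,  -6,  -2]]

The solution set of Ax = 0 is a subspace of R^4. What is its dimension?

Row reduce to echelon form.
R2 ← R2 − (6/7)·R1: [0, 10/7, -10/7, -6/7]
R3 ← R3 + (1/7)·R1: [0, 31/7, -31/7, -27/7]
R4 ← R4 + (4/7)·R1: [0, -2/7, -26/7, 4/7]
R5 ← R5 + R1: [0, -4, 4, 3]
R3 ← R3 − (31/10)·R2: [0, 0, 0, -6/5]
R4 ← R4 + (1/5)·R2: [0, 0, -4, 2/5]
R5 ← R5 + (14/5)·R2: [0, 0, 0, 3/5]
R6 ← R6 − (7/5)·R2: [0, 0, -4, -4/5]
Swap R3 ↔ R4
R6 ← R6 − R3: [0, 0, 0, -6/5]
R5 ← R5 + (1/2)·R4: [0, 0, 0, 0]
R6 ← R6 − R4: [0, 0, 0, 0]
4 nonzero rows, so rank(A) = 4.
A has 4 columns; by rank–nullity, nullity = 4 − 4 = 0.

0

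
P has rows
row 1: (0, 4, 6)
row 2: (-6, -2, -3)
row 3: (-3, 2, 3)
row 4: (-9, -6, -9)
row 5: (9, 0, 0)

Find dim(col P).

Row reduce to echelon form.
Swap R1 ↔ R2
R3 ← R3 − (1/2)·R1: [0, 3, 9/2]
R4 ← R4 − (3/2)·R1: [0, -3, -9/2]
R5 ← R5 + (3/2)·R1: [0, -3, -9/2]
R3 ← R3 − (3/4)·R2: [0, 0, 0]
R4 ← R4 + (3/4)·R2: [0, 0, 0]
R5 ← R5 + (3/4)·R2: [0, 0, 0]
Echelon form has 2 nonzero rows, so rank(P) = 2.
The column space has dimension equal to the rank: 2.

2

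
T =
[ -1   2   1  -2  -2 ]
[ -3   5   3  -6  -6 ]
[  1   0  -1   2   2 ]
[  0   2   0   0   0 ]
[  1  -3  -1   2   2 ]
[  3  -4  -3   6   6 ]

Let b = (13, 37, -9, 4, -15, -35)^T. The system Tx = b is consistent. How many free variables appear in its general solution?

3

Row reduce the augmented matrix [T | b].
R2 ← R2 − (3)·R1: [0, -1, 0, 0, 0, -2]
R3 ← R3 + R1: [0, 2, 0, 0, 0, 4]
R5 ← R5 + R1: [0, -1, 0, 0, 0, -2]
R6 ← R6 + (3)·R1: [0, 2, 0, 0, 0, 4]
R3 ← R3 + (2)·R2: [0, 0, 0, 0, 0, 0]
R4 ← R4 + (2)·R2: [0, 0, 0, 0, 0, 0]
R5 ← R5 − R2: [0, 0, 0, 0, 0, 0]
R6 ← R6 + (2)·R2: [0, 0, 0, 0, 0, 0]
The echelon form has 2 nonzero rows, and every pivot lies in the first 5 columns, so rank(T) = rank([T|b]) = 2.
The system is consistent.
Free variables = (unknowns) − (rank) = 5 − 2 = 3.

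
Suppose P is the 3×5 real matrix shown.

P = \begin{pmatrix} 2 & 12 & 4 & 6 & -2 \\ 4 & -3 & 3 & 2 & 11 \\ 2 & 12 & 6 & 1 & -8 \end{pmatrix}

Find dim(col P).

3

Row reduce to echelon form.
R2 ← R2 − (2)·R1: [0, -27, -5, -10, 15]
R3 ← R3 − R1: [0, 0, 2, -5, -6]
Echelon form has 3 nonzero rows, so rank(P) = 3.
The column space has dimension equal to the rank: 3.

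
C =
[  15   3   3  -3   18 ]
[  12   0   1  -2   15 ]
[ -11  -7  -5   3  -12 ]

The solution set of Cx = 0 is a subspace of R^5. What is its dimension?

3

Row reduce to echelon form.
R2 ← R2 − (4/5)·R1: [0, -12/5, -7/5, 2/5, 3/5]
R3 ← R3 + (11/15)·R1: [0, -24/5, -14/5, 4/5, 6/5]
R3 ← R3 − (2)·R2: [0, 0, 0, 0, 0]
2 nonzero rows, so rank(C) = 2.
C has 5 columns; by rank–nullity, nullity = 5 − 2 = 3.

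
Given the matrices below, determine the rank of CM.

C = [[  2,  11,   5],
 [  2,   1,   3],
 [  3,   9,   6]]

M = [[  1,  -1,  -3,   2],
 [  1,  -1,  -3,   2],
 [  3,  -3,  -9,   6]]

1

First compute CM:
[[ 28, -28, -84,  56],
 [ 12, -12, -36,  24],
 [ 30, -30, -90,  60]]
Now row reduce the product.
R2 ← R2 − (3/7)·R1: [0, 0, 0, 0]
R3 ← R3 − (15/14)·R1: [0, 0, 0, 0]
1 nonzero row, so rank(CM) = 1.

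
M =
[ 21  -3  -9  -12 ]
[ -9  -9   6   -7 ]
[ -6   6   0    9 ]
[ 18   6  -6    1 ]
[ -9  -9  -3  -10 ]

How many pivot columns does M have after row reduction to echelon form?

Row reduce to echelon form.
R2 ← R2 + (3/7)·R1: [0, -72/7, 15/7, -85/7]
R3 ← R3 + (2/7)·R1: [0, 36/7, -18/7, 39/7]
R4 ← R4 − (6/7)·R1: [0, 60/7, 12/7, 79/7]
R5 ← R5 + (3/7)·R1: [0, -72/7, -48/7, -106/7]
R3 ← R3 + (1/2)·R2: [0, 0, -3/2, -1/2]
R4 ← R4 + (5/6)·R2: [0, 0, 7/2, 7/6]
R5 ← R5 − R2: [0, 0, -9, -3]
R4 ← R4 + (7/3)·R3: [0, 0, 0, 0]
R5 ← R5 − (6)·R3: [0, 0, 0, 0]
Echelon form has 3 nonzero rows, so rank(M) = 3.
Each nonzero row contributes one pivot column: 3 pivot columns.

3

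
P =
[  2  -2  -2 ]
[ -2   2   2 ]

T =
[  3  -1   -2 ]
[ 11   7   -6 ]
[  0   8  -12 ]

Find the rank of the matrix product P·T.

1

First compute PT:
[[-16, -32,  32],
 [ 16,  32, -32]]
Now row reduce the product.
R2 ← R2 + R1: [0, 0, 0]
1 nonzero row, so rank(PT) = 1.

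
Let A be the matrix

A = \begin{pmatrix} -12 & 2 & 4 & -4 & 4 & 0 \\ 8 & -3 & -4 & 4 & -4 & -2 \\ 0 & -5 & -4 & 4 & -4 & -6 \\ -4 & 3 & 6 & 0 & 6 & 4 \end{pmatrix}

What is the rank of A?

3

Row reduce to echelon form.
R2 ← R2 + (2/3)·R1: [0, -5/3, -4/3, 4/3, -4/3, -2]
R4 ← R4 − (1/3)·R1: [0, 7/3, 14/3, 4/3, 14/3, 4]
R3 ← R3 − (3)·R2: [0, 0, 0, 0, 0, 0]
R4 ← R4 + (7/5)·R2: [0, 0, 14/5, 16/5, 14/5, 6/5]
Swap R3 ↔ R4
Echelon form has 3 nonzero rows, so rank(A) = 3.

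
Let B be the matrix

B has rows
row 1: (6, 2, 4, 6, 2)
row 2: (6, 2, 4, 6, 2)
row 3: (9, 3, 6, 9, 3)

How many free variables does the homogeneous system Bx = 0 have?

4

Row reduce to echelon form.
R2 ← R2 − R1: [0, 0, 0, 0, 0]
R3 ← R3 − (3/2)·R1: [0, 0, 0, 0, 0]
1 nonzero row, so rank(B) = 1.
B has 5 columns; by rank–nullity, nullity = 5 − 1 = 4.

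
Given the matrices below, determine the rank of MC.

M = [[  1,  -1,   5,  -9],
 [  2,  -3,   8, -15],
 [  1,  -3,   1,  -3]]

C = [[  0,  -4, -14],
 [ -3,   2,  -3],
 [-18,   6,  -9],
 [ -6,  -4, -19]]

2

First compute MC:
[[-33,  60, 115],
 [-45,  94, 194],
 [  9,   8,  43]]
Now row reduce the product.
R2 ← R2 − (15/11)·R1: [0, 134/11, 409/11]
R3 ← R3 + (3/11)·R1: [0, 268/11, 818/11]
R3 ← R3 − (2)·R2: [0, 0, 0]
2 nonzero rows, so rank(MC) = 2.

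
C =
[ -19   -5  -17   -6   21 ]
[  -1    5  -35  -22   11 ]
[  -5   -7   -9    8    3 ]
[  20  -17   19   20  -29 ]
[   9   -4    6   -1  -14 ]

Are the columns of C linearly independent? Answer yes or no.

Row reduce C to echelon form.
R2 ← R2 − (1/19)·R1: [0, 100/19, -648/19, -412/19, 188/19]
R3 ← R3 − (5/19)·R1: [0, -108/19, -86/19, 182/19, -48/19]
R4 ← R4 + (20/19)·R1: [0, -423/19, 21/19, 260/19, -131/19]
R5 ← R5 + (9/19)·R1: [0, -121/19, -39/19, -73/19, -77/19]
R3 ← R3 + (27/25)·R2: [0, 0, -1034/25, -346/25, 204/25]
R4 ← R4 + (423/100)·R2: [0, 0, -3579/25, -1951/25, 874/25]
R5 ← R5 + (121/100)·R2: [0, 0, -1083/25, -752/25, 198/25]
R4 ← R4 − (3579/1034)·R3: [0, 0, 0, -15580/517, 3472/517]
R5 ← R5 − (1083/1034)·R3: [0, 0, 0, -8057/517, -324/517]
R5 ← R5 − (8057/15580)·R4: [0, 0, 0, 0, -15968/3895]
5 pivots among 5 columns.
Every column is a pivot column, so the columns are linearly independent.

yes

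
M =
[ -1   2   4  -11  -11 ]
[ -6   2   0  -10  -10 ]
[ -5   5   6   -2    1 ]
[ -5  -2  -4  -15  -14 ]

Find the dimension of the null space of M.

1

Row reduce to echelon form.
R2 ← R2 − (6)·R1: [0, -10, -24, 56, 56]
R3 ← R3 − (5)·R1: [0, -5, -14, 53, 56]
R4 ← R4 − (5)·R1: [0, -12, -24, 40, 41]
R3 ← R3 − (1/2)·R2: [0, 0, -2, 25, 28]
R4 ← R4 − (6/5)·R2: [0, 0, 24/5, -136/5, -131/5]
R4 ← R4 + (12/5)·R3: [0, 0, 0, 164/5, 41]
4 nonzero rows, so rank(M) = 4.
M has 5 columns; by rank–nullity, nullity = 5 − 4 = 1.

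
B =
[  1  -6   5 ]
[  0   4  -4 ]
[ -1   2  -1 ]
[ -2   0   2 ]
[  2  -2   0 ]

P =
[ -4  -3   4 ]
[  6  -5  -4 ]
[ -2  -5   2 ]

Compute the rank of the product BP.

2

First compute BP:
[[-50,   2,  38],
 [ 32,   0, -24],
 [ 18,  -2, -14],
 [  4,  -4,  -4],
 [-20,   4,  16]]
Now row reduce the product.
R2 ← R2 + (16/25)·R1: [0, 32/25, 8/25]
R3 ← R3 + (9/25)·R1: [0, -32/25, -8/25]
R4 ← R4 + (2/25)·R1: [0, -96/25, -24/25]
R5 ← R5 − (2/5)·R1: [0, 16/5, 4/5]
R3 ← R3 + R2: [0, 0, 0]
R4 ← R4 + (3)·R2: [0, 0, 0]
R5 ← R5 − (5/2)·R2: [0, 0, 0]
2 nonzero rows, so rank(BP) = 2.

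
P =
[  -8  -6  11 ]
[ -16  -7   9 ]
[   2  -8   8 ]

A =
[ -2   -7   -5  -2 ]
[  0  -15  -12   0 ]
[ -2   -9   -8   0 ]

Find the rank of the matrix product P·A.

3

First compute PA:
[[ -6,  47,  24,  16],
 [ 14, 136,  92,  32],
 [-20,  34,  22,  -4]]
Now row reduce the product.
R2 ← R2 + (7/3)·R1: [0, 737/3, 148, 208/3]
R3 ← R3 − (10/3)·R1: [0, -368/3, -58, -172/3]
R3 ← R3 + (368/737)·R2: [0, 0, 11718/737, -16740/737]
3 nonzero rows, so rank(PA) = 3.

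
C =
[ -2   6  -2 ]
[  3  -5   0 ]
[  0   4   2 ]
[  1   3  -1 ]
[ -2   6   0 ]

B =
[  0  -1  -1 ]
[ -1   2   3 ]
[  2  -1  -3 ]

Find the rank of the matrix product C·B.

2

First compute CB:
[[-10,  16,  26],
 [  5, -13, -18],
 [  0,   6,   6],
 [ -5,   6,  11],
 [ -6,  14,  20]]
Now row reduce the product.
R2 ← R2 + (1/2)·R1: [0, -5, -5]
R4 ← R4 − (1/2)·R1: [0, -2, -2]
R5 ← R5 − (3/5)·R1: [0, 22/5, 22/5]
R3 ← R3 + (6/5)·R2: [0, 0, 0]
R4 ← R4 − (2/5)·R2: [0, 0, 0]
R5 ← R5 + (22/25)·R2: [0, 0, 0]
2 nonzero rows, so rank(CB) = 2.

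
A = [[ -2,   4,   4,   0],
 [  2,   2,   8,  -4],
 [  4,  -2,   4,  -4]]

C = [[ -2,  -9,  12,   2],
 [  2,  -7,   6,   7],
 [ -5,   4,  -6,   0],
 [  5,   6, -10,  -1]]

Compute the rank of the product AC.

First compute AC:
[[ -8,   6, -24,  24],
 [-60, -24,  28,  22],
 [-52, -30,  52,  -2]]
Now row reduce the product.
R2 ← R2 − (15/2)·R1: [0, -69, 208, -158]
R3 ← R3 − (13/2)·R1: [0, -69, 208, -158]
R3 ← R3 − R2: [0, 0, 0, 0]
2 nonzero rows, so rank(AC) = 2.

2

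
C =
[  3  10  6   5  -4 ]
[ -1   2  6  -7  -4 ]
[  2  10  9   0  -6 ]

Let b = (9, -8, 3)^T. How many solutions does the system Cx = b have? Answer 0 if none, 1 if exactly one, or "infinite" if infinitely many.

Row reduce the augmented matrix [C | b].
R2 ← R2 + (1/3)·R1: [0, 16/3, 8, -16/3, -16/3, -5]
R3 ← R3 − (2/3)·R1: [0, 10/3, 5, -10/3, -10/3, -3]
R3 ← R3 − (5/8)·R2: [0, 0, 0, 0, 0, 1/8]
The echelon form has 3 nonzero rows; the last pivot sits in the augmented column, so rank(C) = 2 but rank([C|b]) = 3.
Since the ranks differ, the system is inconsistent.
It has no solutions.

0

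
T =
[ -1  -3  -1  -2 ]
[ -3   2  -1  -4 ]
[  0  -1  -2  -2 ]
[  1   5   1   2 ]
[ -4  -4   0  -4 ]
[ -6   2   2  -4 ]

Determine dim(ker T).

Row reduce to echelon form.
R2 ← R2 − (3)·R1: [0, 11, 2, 2]
R4 ← R4 + R1: [0, 2, 0, 0]
R5 ← R5 − (4)·R1: [0, 8, 4, 4]
R6 ← R6 − (6)·R1: [0, 20, 8, 8]
R3 ← R3 + (1/11)·R2: [0, 0, -20/11, -20/11]
R4 ← R4 − (2/11)·R2: [0, 0, -4/11, -4/11]
R5 ← R5 − (8/11)·R2: [0, 0, 28/11, 28/11]
R6 ← R6 − (20/11)·R2: [0, 0, 48/11, 48/11]
R4 ← R4 − (1/5)·R3: [0, 0, 0, 0]
R5 ← R5 + (7/5)·R3: [0, 0, 0, 0]
R6 ← R6 + (12/5)·R3: [0, 0, 0, 0]
3 nonzero rows, so rank(T) = 3.
T has 4 columns; by rank–nullity, nullity = 4 − 3 = 1.

1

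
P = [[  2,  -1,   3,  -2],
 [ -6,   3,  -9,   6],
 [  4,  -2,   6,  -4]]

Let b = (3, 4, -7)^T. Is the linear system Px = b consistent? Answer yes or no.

Row reduce the augmented matrix [P | b].
R2 ← R2 + (3)·R1: [0, 0, 0, 0, 13]
R3 ← R3 − (2)·R1: [0, 0, 0, 0, -13]
R3 ← R3 + R2: [0, 0, 0, 0, 0]
The echelon form has 2 nonzero rows; the last pivot sits in the augmented column, so rank(P) = 1 but rank([P|b]) = 2.
Since the ranks differ, the system is inconsistent.

no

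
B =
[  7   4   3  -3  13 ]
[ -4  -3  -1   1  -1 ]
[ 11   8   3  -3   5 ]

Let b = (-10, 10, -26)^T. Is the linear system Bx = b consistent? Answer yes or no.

Row reduce the augmented matrix [B | b].
R2 ← R2 + (4/7)·R1: [0, -5/7, 5/7, -5/7, 45/7, 30/7]
R3 ← R3 − (11/7)·R1: [0, 12/7, -12/7, 12/7, -108/7, -72/7]
R3 ← R3 + (12/5)·R2: [0, 0, 0, 0, 0, 0]
The echelon form has 2 nonzero rows, and every pivot lies in the first 5 columns, so rank(B) = rank([B|b]) = 2.
The system is consistent.

yes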